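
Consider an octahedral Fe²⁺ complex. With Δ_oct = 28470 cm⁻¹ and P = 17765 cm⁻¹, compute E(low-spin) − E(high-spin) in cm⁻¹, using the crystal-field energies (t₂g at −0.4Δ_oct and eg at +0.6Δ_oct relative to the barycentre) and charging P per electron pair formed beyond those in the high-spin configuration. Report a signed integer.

Fe sits in group 8; removing 2 electrons leaves Fe²⁺ with 8 − 2 = 6 d electrons.
In the high-spin limit (t₂g⁴ eg²) the orbital term is -0.4Δ_oct = -11388 cm⁻¹, with no excess pairing.
Low-spin t₂g⁶ eg⁰ gives -2.4Δ_oct = -68328 cm⁻¹, but forming 2 extra pairs costs 2P = 35530 cm⁻¹, so E(LS) = -68328 + 35530 = -32798 cm⁻¹.
Thus E(LS) − E(HS) = -21410 cm⁻¹.

-21410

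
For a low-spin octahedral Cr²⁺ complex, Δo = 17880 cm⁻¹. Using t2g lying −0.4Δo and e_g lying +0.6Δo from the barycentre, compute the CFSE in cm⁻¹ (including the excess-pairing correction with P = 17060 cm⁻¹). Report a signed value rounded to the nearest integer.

-11548

Cr²⁺: group 6, so d-count = 6 − 2 = 4.
The d⁴ electrons fill as t2g^4 e_g^0.
CFSE(orbital) = 4×(-0.4Δo) + 0×(0.6Δo) = -1.6Δo; with Δo = 17880 cm⁻¹ that is -28608 cm⁻¹.
High-spin d⁴ would be t2g^3 e_g^1 with 0 pairs; low-spin has 1, so 1 excess pair costs +1P = +17060 cm⁻¹.
Overall CFSE = -28608 + 17060 = -11548 cm⁻¹.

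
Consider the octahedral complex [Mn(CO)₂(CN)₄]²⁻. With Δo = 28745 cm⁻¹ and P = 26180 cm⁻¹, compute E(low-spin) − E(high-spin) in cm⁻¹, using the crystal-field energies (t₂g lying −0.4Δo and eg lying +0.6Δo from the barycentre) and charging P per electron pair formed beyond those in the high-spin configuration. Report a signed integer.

-5130

Ligand charges: 2×(+0) from CO and 4×(-1) from CN⁻ sum to -4; with overall charge -2, Mn is +2.
Group 7 minus oxidation state +2 gives a d⁵ configuration for Mn²⁺.
In the high-spin limit (t₂g³ eg²) the orbital term is 0.0Δo = 0 cm⁻¹, with no excess pairing.
Low-spin t₂g⁵ eg⁰ gives -2.0Δo = -57490 cm⁻¹, but forming 2 extra pairs costs 2P = 52360 cm⁻¹, so E(LS) = -57490 + 52360 = -5130 cm⁻¹.
E(LS) − E(HS) = -5130 − (0) = -5130 cm⁻¹.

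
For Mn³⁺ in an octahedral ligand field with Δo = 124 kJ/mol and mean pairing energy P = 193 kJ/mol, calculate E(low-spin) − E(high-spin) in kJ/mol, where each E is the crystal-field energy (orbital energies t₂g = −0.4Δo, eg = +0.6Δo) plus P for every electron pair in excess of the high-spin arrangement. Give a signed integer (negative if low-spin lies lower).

Mn is in group 7, so Mn³⁺ is d⁴ (7 − 3 = 4).
High-spin: t₂g³ eg¹, CFSE = -0.6Δo = -74 kJ/mol.
For low-spin the configuration is t₂g⁴ eg⁰: orbital energy -1.6 × 124 = -198 kJ/mol, and 1 additional pair relative to high-spin adds 193 kJ/mol, giving -5 kJ/mol.
E(LS) − E(HS) = -5 − (-74) = 69 kJ/mol.

69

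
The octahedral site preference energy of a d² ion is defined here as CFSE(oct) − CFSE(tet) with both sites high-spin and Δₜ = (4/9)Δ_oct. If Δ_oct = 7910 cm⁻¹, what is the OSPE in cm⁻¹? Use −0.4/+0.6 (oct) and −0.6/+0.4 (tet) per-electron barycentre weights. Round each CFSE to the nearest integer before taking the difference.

In an octahedral site d² (HS) is t2g^2 e_g^0, giving CFSE(oct) = -0.8Δ_oct = -6328 cm⁻¹.
Tetrahedral e^2 t2^0 gives -1.2Δₜ = -1.2 × (4/9) × 7910 = -4219 cm⁻¹.
OSPE = -6328 − (-4219) = -2109 cm⁻¹.

-2109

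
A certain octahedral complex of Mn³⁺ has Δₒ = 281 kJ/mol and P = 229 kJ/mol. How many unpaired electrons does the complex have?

2

Mn³⁺: group 7, so d-count = 7 − 3 = 4.
Here Δₒ > P (281 > 229), so the low-spin state is favoured.
Filling d⁴ accordingly: t₂g⁴ eg⁰.
Unpaired electrons: 2.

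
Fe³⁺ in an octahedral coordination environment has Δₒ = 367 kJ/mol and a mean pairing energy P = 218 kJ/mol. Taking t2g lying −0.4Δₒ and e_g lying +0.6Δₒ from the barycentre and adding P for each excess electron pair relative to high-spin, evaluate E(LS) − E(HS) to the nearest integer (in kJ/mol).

Group 8 minus oxidation state +3 gives a d⁵ configuration for Fe³⁺.
High-spin: t2g^3 e_g^2, CFSE = 0.0Δₒ = 0 kJ/mol.
For low-spin the configuration is t2g^5 e_g^0: orbital energy -2.0 × 367 = -734 kJ/mol, and 2 additional pairs relative to high-spin add 436 kJ/mol, giving -298 kJ/mol.
E(LS) − E(HS) = -298 − (0) = -298 kJ/mol.

-298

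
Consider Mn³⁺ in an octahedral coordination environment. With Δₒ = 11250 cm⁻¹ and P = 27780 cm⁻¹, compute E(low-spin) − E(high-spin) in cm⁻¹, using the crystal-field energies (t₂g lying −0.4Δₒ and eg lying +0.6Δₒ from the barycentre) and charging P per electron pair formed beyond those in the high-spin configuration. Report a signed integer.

16530

Group 7 minus oxidation state +3 gives a d⁴ configuration for Mn³⁺.
High-spin d⁴ fills as t₂g³ eg¹ with CFSE 3(−0.4) + 1(+0.6) = -0.6Δₒ = -6750 cm⁻¹.
For low-spin the configuration is t₂g⁴ eg⁰: orbital energy -1.6 × 11250 = -18000 cm⁻¹, and 1 additional pair relative to high-spin adds 27780 cm⁻¹, giving 9780 cm⁻¹.
The difference is 9780 − (-6750) = 16530 cm⁻¹, so high-spin lies lower.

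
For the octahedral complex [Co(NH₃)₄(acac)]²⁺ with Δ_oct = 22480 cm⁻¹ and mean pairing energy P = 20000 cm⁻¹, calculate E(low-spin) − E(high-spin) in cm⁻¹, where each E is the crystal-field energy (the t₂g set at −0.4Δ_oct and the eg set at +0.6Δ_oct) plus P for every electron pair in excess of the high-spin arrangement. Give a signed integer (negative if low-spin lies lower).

-4960

Ligand charges: 4×(+0) from NH₃ and 1×(-1) from acac⁻ sum to -1; with overall charge +2, Co is +3.
Co is in group 9, so Co³⁺ is d⁶ (9 − 3 = 6).
In the high-spin limit (t₂g⁴ eg²) the orbital term is -0.4Δ_oct = -8992 cm⁻¹, with no excess pairing.
Low-spin t₂g⁶ eg⁰ gives -2.4Δ_oct = -53952 cm⁻¹, but forming 2 extra pairs costs 2P = 40000 cm⁻¹, so E(LS) = -53952 + 40000 = -13952 cm⁻¹.
Thus E(LS) − E(HS) = -4960 cm⁻¹.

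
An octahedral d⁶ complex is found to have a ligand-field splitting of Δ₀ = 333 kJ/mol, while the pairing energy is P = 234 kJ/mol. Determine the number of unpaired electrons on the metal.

0

With Δ₀ > P the complex is low-spin.
Filling d⁶ accordingly: t2g^6 e_g^0.
Unpaired electrons: 0.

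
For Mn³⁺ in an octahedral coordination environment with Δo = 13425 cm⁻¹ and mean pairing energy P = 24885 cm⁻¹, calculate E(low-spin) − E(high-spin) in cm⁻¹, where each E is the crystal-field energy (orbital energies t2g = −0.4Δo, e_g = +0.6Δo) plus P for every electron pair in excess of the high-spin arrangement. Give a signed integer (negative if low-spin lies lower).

11460

Group 7 minus oxidation state +3 gives a d⁴ configuration for Mn³⁺.
High-spin d⁴ fills as t2g^3 e_g^1 with CFSE 3(−0.4) + 1(+0.6) = -0.6Δo = -8055 cm⁻¹.
For low-spin the configuration is t2g^4 e_g^0: orbital energy -1.6 × 13425 = -21480 cm⁻¹, and 1 additional pair relative to high-spin adds 24885 cm⁻¹, giving 3405 cm⁻¹.
Thus E(LS) − E(HS) = 11460 cm⁻¹.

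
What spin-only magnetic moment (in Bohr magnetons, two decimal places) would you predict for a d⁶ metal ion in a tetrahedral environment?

Tetrahedral fields are weak (Δₜ ≈ 4/9 Δₒ), so electrons fill high-spin.
Configuration: e^3 t2^3 → 4 unpaired electrons.
μ(spin-only) = √[4(4+2)] = √24 ≈ 4.90 Bohr magnetons.

4.90 Bohr magnetons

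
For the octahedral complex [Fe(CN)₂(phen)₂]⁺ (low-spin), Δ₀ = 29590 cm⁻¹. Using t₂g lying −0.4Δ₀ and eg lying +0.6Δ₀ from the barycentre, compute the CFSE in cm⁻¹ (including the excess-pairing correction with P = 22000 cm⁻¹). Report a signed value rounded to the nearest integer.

-15180

Ligand charges: 2×(-1) from CN⁻ and 2×(+0) from phen sum to -2; with overall charge +1, Fe is +3.
Fe³⁺: group 8, so d-count = 8 − 3 = 5.
Electron filling gives t₂g⁵ eg⁰.
CFSE(orbital) = 5×(-0.4Δ₀) + 0×(0.6Δ₀) = -2.0Δ₀; with Δ₀ = 29590 cm⁻¹ that is -59180 cm⁻¹.
Pairing penalty: 2 pairs vs 0 in the high-spin reference → 2 extra × P = 44000 cm⁻¹.
Combining: -59180 + 44000 = -15180 cm⁻¹.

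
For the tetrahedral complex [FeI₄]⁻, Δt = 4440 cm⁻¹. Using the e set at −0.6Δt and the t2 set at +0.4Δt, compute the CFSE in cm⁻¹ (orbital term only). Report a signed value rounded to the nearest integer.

Each I⁻ contributes -1; 4 × (-1) = -4. With overall charge -1, Fe is in the +3 oxidation state.
Fe³⁺: group 8, so d-count = 8 − 3 = 5.
Tetrahedral splitting is small, so the complex is high-spin.
The d⁵ electrons fill as e^2 t2^3.
Orbital CFSE = 2(-0.6) + 3(0.4) = 0.0Δt = 0.0 × 4440 = 0 cm⁻¹.

0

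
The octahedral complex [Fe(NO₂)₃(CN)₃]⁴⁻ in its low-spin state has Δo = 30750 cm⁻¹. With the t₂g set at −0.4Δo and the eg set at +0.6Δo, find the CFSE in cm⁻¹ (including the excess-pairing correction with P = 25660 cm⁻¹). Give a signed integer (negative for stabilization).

Ligand charges: 3×(-1) from NO₂⁻ and 3×(-1) from CN⁻ sum to -6; with overall charge -4, Fe is +2.
Fe is in group 8, so Fe²⁺ is d⁶ (8 − 2 = 6).
The d⁶ electrons fill as t₂g⁶ eg⁰.
Orbital CFSE = 6(-0.4) + 0(0.6) = -2.4Δo = -2.4 × 30750 = -73800 cm⁻¹.
High-spin d⁶ would be t₂g⁴ eg² with 1 pair; low-spin has 3, so 2 excess pairs cost +2P = +51320 cm⁻¹.
Overall CFSE = -73800 + 51320 = -22480 cm⁻¹.

-22480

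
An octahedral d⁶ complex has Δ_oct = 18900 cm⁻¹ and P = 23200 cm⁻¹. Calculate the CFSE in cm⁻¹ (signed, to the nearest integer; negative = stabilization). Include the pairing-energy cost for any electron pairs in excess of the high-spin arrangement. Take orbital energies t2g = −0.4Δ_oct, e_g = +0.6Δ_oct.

With Δ_oct < P the complex is high-spin.
Configuration: t2g^4 e_g^2.
Orbital CFSE = -0.4Δ_oct = -0.4 × 18900 = -7560 cm⁻¹.
High-spin has no excess pairs, so no pairing correction applies.

-7560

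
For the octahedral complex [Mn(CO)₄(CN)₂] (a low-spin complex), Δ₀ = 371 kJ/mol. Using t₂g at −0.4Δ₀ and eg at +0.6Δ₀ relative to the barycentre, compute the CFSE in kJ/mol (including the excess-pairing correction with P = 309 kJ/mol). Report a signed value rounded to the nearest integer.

-124

Ligand charges: 4×(+0) from CO and 2×(-1) from CN⁻ sum to -2; with overall charge +0, Mn is +2.
Mn²⁺: group 7, so d-count = 7 − 2 = 5.
Configuration: t₂g⁵ eg⁰.
CFSE(orbital) = 5×(-0.4Δ₀) + 0×(0.6Δ₀) = -2.0Δ₀; with Δ₀ = 371 kJ/mol that is -742 kJ/mol.
High-spin d⁵ would be t₂g³ eg² with 0 pairs; low-spin has 2, so 2 excess pairs cost +2P = +618 kJ/mol.
Combining: -742 + 618 = -124 kJ/mol.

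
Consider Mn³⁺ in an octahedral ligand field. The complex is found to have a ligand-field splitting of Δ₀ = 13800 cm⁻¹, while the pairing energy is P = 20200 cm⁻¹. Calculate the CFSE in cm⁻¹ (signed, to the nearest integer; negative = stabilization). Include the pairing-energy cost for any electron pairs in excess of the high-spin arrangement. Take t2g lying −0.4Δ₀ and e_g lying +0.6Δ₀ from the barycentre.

Mn³⁺: group 7, so d-count = 7 − 3 = 4.
Δ₀ < P, so pairing is avoided: the ground state is high-spin.
That gives t2g^3 e_g^1.
Orbital CFSE = -0.6Δ₀ = -0.6 × 13800 = -8280 cm⁻¹.
High-spin has no excess pairs, so no pairing correction applies.

-8280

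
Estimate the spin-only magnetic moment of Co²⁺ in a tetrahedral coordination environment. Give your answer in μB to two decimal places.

Co sits in group 9; removing 2 electrons leaves Co²⁺ with 9 − 2 = 7 d electrons.
With tetrahedral geometry the complex is necessarily high-spin.
Configuration: e⁴ t₂³ → 3 unpaired electrons.
μ(spin-only) = √[3(3+2)] = √15 ≈ 3.87 μB.

3.87 μB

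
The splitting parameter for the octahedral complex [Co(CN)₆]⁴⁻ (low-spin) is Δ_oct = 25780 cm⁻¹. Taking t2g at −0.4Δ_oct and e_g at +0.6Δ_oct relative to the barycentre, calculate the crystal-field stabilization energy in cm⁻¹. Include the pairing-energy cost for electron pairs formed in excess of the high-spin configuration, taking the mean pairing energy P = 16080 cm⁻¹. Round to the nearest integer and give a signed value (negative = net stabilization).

-30324

Each CN⁻ contributes -1; 6 × (-1) = -6. With overall charge -4, Co is in the +2 oxidation state.
Co sits in group 9; removing 2 electrons leaves Co²⁺ with 9 − 2 = 7 d electrons.
Electron filling gives t2g^6 e_g^1.
CFSE(orbital) = 6×(-0.4Δ_oct) + 1×(0.6Δ_oct) = -1.8Δ_oct; with Δ_oct = 25780 cm⁻¹ that is -46404 cm⁻¹.
Relative to high-spin t2g^5 e_g^2 (2 paired), the low-spin configuration has 1 additional pair, contributing +1 × 16080 = +16080 cm⁻¹.
Net CFSE = -46404 + 16080 = -30324 cm⁻¹.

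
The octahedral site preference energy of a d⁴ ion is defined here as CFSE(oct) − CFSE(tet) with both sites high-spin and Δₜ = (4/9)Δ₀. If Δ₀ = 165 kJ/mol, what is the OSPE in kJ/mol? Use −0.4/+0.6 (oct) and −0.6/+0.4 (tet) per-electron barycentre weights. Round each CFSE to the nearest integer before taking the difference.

Octahedral high-spin t₂g³ eg¹: CFSE = -0.6 × 165 = -99 kJ/mol.
Tetrahedral: e² t₂², CFSE = 2(−0.6) + 2(+0.4) = -0.4Δₜ = -0.4 × (4/9) × 165 = -29 kJ/mol.
OSPE = CFSE(oct) − CFSE(tet) = -99 − (-29) = -70 kJ/mol.

-70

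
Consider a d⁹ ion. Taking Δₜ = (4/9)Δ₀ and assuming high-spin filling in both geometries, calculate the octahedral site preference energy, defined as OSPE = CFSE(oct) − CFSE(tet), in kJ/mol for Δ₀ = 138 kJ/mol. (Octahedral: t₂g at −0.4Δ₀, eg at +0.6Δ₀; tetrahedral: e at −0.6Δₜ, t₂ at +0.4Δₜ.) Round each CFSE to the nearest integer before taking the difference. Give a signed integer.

-58

Octahedral (high-spin): t2g^6 e_g^3, CFSE = 6(−0.4) + 3(+0.6) = -0.6Δ₀ = -0.6 × 138 = -83 kJ/mol.
In a tetrahedral site the filling is e^4 t2^5: CFSE(tet) = -0.4Δₜ = -0.4 × (4/9)(138) = -25 kJ/mol.
OSPE = CFSE(oct) − CFSE(tet) = -83 − (-25) = -58 kJ/mol.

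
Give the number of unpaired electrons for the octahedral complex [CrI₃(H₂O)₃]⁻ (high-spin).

4

Ligand charges: 3×(-1) from I⁻ and 3×(+0) from H₂O sum to -3; with overall charge -1, Cr is +2.
Cr sits in group 6; removing 2 electrons leaves Cr²⁺ with 6 − 2 = 4 d electrons.
Configuration: t2g^3 e_g^1, giving 4 unpaired electrons.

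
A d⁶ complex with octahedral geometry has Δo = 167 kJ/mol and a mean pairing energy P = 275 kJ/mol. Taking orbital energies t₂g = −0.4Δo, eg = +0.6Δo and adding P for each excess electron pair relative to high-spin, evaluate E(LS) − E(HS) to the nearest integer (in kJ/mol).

In the high-spin limit (t₂g⁴ eg²) the orbital term is -0.4Δo = -67 kJ/mol, with no excess pairing.
Low-spin: t₂g⁶ eg⁰, orbital CFSE = -2.4Δo = -401 kJ/mol; plus 2 excess pairs × P = +550 kJ/mol; total 149 kJ/mol.
The difference is 149 − (-67) = 216 kJ/mol, so high-spin lies lower.

216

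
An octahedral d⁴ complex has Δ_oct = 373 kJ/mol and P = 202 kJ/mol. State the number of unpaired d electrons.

Δ_oct > P, so pairing is preferred: the ground state is low-spin.
Configuration: t2g^4 e_g^0.
Unpaired electrons: 2.

2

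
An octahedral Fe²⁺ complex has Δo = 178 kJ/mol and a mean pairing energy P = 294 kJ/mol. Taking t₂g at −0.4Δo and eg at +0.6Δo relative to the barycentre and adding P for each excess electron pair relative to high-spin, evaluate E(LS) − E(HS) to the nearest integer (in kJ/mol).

Group 8 minus oxidation state +2 gives a d⁶ configuration for Fe²⁺.
High-spin d⁶ fills as t₂g⁴ eg² with CFSE 4(−0.4) + 2(+0.6) = -0.4Δo = -71 kJ/mol.
For low-spin the configuration is t₂g⁶ eg⁰: orbital energy -2.4 × 178 = -427 kJ/mol, and 2 additional pairs relative to high-spin add 588 kJ/mol, giving 161 kJ/mol.
The difference is 161 − (-71) = 232 kJ/mol, so high-spin lies lower.

232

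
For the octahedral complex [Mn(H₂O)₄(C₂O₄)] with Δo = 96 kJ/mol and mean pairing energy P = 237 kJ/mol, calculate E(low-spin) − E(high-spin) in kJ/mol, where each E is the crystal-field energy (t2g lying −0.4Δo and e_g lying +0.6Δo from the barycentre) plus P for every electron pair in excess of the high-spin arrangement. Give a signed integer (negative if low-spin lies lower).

282

Ligand charges: 4×(+0) from H₂O and 1×(-2) from C₂O₄²⁻ sum to -2; with overall charge +0, Mn is +2.
Mn is in group 7, so Mn²⁺ is d⁵ (7 − 2 = 5).
High-spin d⁵ fills as t2g^3 e_g^2 with CFSE 3(−0.4) + 2(+0.6) = 0.0Δo = 0 kJ/mol.
Low-spin t2g^5 e_g^0 gives -2.0Δo = -192 kJ/mol, but forming 2 extra pairs costs 2P = 474 kJ/mol, so E(LS) = -192 + 474 = 282 kJ/mol.
Thus E(LS) − E(HS) = 282 kJ/mol.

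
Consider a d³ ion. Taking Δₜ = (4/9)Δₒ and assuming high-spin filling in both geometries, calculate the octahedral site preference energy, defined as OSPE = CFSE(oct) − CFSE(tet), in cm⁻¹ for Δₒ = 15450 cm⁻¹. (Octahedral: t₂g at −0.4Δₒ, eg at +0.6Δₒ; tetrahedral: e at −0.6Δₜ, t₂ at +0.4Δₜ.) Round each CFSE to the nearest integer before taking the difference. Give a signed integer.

In an octahedral site d³ (HS) is t₂g³ eg⁰, giving CFSE(oct) = -1.2Δₒ = -18540 cm⁻¹.
In a tetrahedral site the filling is e² t₂¹: CFSE(tet) = -0.8Δₜ = -0.8 × (4/9)(15450) = -5493 cm⁻¹.
Subtracting, OSPE = -18540 − (-5493) = -13047 cm⁻¹.

-13047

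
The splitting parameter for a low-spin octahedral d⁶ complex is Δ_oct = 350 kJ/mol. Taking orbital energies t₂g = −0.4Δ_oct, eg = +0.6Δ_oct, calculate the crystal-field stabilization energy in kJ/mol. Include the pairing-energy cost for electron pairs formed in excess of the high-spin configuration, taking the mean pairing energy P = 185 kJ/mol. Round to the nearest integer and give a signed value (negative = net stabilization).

-470

The d⁶ electrons fill as t₂g⁶ eg⁰.
The orbital stabilization is -2.4Δ_oct = -2.4 × 350 = -840 kJ/mol.
Pairing penalty: 3 pairs vs 1 in the high-spin reference → 2 extra × P = 370 kJ/mol.
Combining: -840 + 370 = -470 kJ/mol.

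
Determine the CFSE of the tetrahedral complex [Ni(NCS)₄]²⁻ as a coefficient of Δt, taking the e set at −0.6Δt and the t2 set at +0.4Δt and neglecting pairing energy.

Each NCS⁻ contributes -1; 4 × (-1) = -4. With overall charge -2, Ni is in the +2 oxidation state.
Ni²⁺: group 10, so d-count = 10 − 2 = 8.
Tetrahedral fields are weak (Δₜ ≈ 4/9 Δₒ), so electrons fill high-spin.
Configuration: e^4 t2^4.
CFSE = 4(-0.6Δt) + 4(0.4Δt) = -2.4Δt + 1.6Δt = -0.8Δt.

-0.8 Δt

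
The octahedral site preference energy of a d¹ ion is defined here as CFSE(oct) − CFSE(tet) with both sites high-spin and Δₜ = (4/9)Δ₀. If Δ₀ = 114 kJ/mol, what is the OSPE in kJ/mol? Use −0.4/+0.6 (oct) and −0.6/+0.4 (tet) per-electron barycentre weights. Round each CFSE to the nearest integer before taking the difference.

Octahedral (high-spin): t2g^1 e_g^0, CFSE = 1(−0.4) + 0(+0.6) = -0.4Δ₀ = -0.4 × 114 = -46 kJ/mol.
Tetrahedral: e^1 t2^0, CFSE = 1(−0.6) + 0(+0.4) = -0.6Δₜ = -0.6 × (4/9) × 114 = -30 kJ/mol.
Subtracting, OSPE = -46 − (-30) = -16 kJ/mol.

-16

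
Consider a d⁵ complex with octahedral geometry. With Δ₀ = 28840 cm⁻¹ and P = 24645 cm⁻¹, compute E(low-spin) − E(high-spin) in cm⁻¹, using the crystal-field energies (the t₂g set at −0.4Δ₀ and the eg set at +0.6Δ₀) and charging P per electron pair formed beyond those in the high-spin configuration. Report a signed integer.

-8390

High-spin d⁵ fills as t₂g³ eg² with CFSE 3(−0.4) + 2(+0.6) = 0.0Δ₀ = 0 cm⁻¹.
Low-spin t₂g⁵ eg⁰ gives -2.0Δ₀ = -57680 cm⁻¹, but forming 2 extra pairs costs 2P = 49290 cm⁻¹, so E(LS) = -57680 + 49290 = -8390 cm⁻¹.
E(LS) − E(HS) = -8390 − (0) = -8390 cm⁻¹.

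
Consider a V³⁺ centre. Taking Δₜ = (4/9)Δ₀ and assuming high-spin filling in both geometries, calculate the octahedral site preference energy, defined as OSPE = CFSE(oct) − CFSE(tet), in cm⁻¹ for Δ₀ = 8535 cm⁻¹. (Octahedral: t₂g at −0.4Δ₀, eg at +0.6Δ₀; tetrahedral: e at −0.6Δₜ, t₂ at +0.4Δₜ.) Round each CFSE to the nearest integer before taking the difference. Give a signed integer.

V sits in group 5; removing 3 electrons leaves V³⁺ with 5 − 3 = 2 d electrons.
Octahedral high-spin t₂g² eg⁰: CFSE = -0.8 × 8535 = -6828 cm⁻¹.
Tetrahedral e² t₂⁰ gives -1.2Δₜ = -1.2 × (4/9) × 8535 = -4552 cm⁻¹.
OSPE = CFSE(oct) − CFSE(tet) = -6828 − (-4552) = -2276 cm⁻¹.

-2276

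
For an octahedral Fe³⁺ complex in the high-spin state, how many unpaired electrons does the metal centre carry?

5

Fe is in group 8, so Fe³⁺ is d⁵ (8 − 3 = 5).
Configuration: t2g^3 e_g^2, giving 5 unpaired electrons.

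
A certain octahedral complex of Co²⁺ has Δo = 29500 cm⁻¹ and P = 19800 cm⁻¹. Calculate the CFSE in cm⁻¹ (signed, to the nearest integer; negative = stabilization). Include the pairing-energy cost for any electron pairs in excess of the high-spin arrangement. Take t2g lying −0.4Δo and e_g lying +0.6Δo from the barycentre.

Group 9 minus oxidation state +2 gives a d⁷ configuration for Co²⁺.
Δo > P, so pairing is preferred: the ground state is low-spin.
That gives t2g^6 e_g^1.
Orbital CFSE = -1.8Δo = -1.8 × 29500 = -53100 cm⁻¹.
Excess pairs vs high-spin: 3 − 2 = 1; pairing cost = +19800 cm⁻¹.
Net CFSE = -53100 + 19800 = -33300 cm⁻¹.

-33300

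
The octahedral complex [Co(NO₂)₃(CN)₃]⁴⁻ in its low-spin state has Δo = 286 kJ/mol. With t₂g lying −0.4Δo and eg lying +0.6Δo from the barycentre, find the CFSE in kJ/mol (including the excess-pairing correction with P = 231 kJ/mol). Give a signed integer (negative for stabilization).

-284

Ligand charges: 3×(-1) from NO₂⁻ and 3×(-1) from CN⁻ sum to -6; with overall charge -4, Co is +2.
Co sits in group 9; removing 2 electrons leaves Co²⁺ with 9 − 2 = 7 d electrons.
The d⁷ electrons fill as t₂g⁶ eg¹.
Orbital CFSE = 6(-0.4) + 1(0.6) = -1.8Δo = -1.8 × 286 = -515 kJ/mol.
Pairing penalty: 3 pairs vs 2 in the high-spin reference → 1 extra × P = 231 kJ/mol.
Overall CFSE = -515 + 231 = -284 kJ/mol.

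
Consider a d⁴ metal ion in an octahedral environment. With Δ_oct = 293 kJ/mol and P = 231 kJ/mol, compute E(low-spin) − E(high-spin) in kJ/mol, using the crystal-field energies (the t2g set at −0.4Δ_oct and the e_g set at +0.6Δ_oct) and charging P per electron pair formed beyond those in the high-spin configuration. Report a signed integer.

-62

High-spin d⁴ fills as t2g^3 e_g^1 with CFSE 3(−0.4) + 1(+0.6) = -0.6Δ_oct = -176 kJ/mol.
Low-spin: t2g^4 e_g^0, orbital CFSE = -1.6Δ_oct = -469 kJ/mol; plus 1 excess pair × P = +231 kJ/mol; total -238 kJ/mol.
E(LS) − E(HS) = -238 − (-176) = -62 kJ/mol.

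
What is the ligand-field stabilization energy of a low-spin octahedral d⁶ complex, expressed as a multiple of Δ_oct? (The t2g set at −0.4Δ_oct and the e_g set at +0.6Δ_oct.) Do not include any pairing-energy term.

Configuration: t2g^6 e_g^0.
CFSE = 6(-0.4Δ_oct) + 0(0.6Δ_oct) = -2.4Δ_oct + 0.0Δ_oct = -2.4Δ_oct.

-2.4 Δ_oct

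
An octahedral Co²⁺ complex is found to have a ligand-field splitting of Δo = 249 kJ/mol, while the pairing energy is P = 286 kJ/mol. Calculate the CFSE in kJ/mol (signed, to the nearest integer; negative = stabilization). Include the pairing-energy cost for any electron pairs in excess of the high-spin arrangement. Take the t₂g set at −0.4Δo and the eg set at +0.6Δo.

Co²⁺: group 9, so d-count = 9 − 2 = 7.
Here Δo < P (249 < 286), so the high-spin state is favoured.
Configuration: t₂g⁵ eg².
Orbital CFSE = -0.8Δo = -0.8 × 249 = -199 kJ/mol.
High-spin has no excess pairs, so no pairing correction applies.

-199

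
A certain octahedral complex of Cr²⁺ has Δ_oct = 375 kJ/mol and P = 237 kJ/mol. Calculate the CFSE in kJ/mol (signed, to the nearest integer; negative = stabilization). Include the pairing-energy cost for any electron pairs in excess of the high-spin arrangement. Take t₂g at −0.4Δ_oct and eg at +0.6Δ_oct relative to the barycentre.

-363

Cr sits in group 6; removing 2 electrons leaves Cr²⁺ with 6 − 2 = 4 d electrons.
Δ_oct > P, so pairing is preferred: the ground state is low-spin.
Filling d⁴ accordingly: t₂g⁴ eg⁰.
Orbital CFSE = -1.6Δ_oct = -1.6 × 375 = -600 kJ/mol.
Excess pairs vs high-spin: 1 − 0 = 1; pairing cost = +237 kJ/mol.
Net CFSE = -600 + 237 = -363 kJ/mol.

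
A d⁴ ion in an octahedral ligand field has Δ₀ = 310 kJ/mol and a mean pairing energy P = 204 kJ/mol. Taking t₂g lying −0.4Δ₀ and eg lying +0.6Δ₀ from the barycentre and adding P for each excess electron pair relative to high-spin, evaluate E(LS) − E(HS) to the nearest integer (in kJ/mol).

High-spin: t₂g³ eg¹, CFSE = -0.6Δ₀ = -186 kJ/mol.
Low-spin t₂g⁴ eg⁰ gives -1.6Δ₀ = -496 kJ/mol, but forming 1 extra pair costs 1P = 204 kJ/mol, so E(LS) = -496 + 204 = -292 kJ/mol.
The difference is -292 − (-186) = -106 kJ/mol, so low-spin lies lower.

-106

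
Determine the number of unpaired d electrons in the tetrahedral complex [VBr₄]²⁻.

3

Each Br⁻ contributes -1; 4 × (-1) = -4. With overall charge -2, V is in the +2 oxidation state.
V is in group 5, so V²⁺ is d³ (5 − 2 = 3).
Tetrahedral fields are weak (Δₜ ≈ 4/9 Δₒ), so electrons fill high-spin.
Configuration: e² t₂¹, giving 3 unpaired electrons.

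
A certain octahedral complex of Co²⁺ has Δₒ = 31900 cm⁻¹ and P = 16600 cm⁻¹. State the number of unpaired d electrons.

Co sits in group 9; removing 2 electrons leaves Co²⁺ with 9 − 2 = 7 d electrons.
Δₒ > P, so pairing is preferred: the ground state is low-spin.
Configuration: t₂g⁶ eg¹.
Unpaired electrons: 1.

1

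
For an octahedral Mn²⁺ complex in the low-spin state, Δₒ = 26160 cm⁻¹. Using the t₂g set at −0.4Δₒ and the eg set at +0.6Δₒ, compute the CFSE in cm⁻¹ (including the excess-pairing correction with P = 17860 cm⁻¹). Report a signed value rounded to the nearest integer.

Mn sits in group 7; removing 2 electrons leaves Mn²⁺ with 7 − 2 = 5 d electrons.
Configuration: t₂g⁵ eg⁰.
The orbital stabilization is -2.0Δₒ = -2.0 × 26160 = -52320 cm⁻¹.
Pairing penalty: 2 pairs vs 0 in the high-spin reference → 2 extra × P = 35720 cm⁻¹.
Overall CFSE = -52320 + 35720 = -16600 cm⁻¹.

-16600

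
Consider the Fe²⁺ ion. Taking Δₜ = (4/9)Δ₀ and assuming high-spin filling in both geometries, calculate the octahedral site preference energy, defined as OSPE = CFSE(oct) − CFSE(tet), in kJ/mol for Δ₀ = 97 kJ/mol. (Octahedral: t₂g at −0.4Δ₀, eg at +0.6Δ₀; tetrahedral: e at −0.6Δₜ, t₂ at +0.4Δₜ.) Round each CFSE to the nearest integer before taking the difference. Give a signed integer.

-13

Fe is in group 8, so Fe²⁺ is d⁶ (8 − 2 = 6).
In an octahedral site d⁶ (HS) is t₂g⁴ eg², giving CFSE(oct) = -0.4Δ₀ = -39 kJ/mol.
Tetrahedral: e³ t₂³, CFSE = 3(−0.6) + 3(+0.4) = -0.6Δₜ = -0.6 × (4/9) × 97 = -26 kJ/mol.
OSPE = CFSE(oct) − CFSE(tet) = -39 − (-26) = -13 kJ/mol.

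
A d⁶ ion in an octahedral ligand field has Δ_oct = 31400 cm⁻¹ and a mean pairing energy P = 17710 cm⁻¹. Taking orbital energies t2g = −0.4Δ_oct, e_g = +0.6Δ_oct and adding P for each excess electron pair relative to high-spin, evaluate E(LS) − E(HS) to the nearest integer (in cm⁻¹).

-27380

High-spin: t2g^4 e_g^2, CFSE = -0.4Δ_oct = -12560 cm⁻¹.
For low-spin the configuration is t2g^6 e_g^0: orbital energy -2.4 × 31400 = -75360 cm⁻¹, and 2 additional pairs relative to high-spin add 35420 cm⁻¹, giving -39940 cm⁻¹.
E(LS) − E(HS) = -39940 − (-12560) = -27380 cm⁻¹.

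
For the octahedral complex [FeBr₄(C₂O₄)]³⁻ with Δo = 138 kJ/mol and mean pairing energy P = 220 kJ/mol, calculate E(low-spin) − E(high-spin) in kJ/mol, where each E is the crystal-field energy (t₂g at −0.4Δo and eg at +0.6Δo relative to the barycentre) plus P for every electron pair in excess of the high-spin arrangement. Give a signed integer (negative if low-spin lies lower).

Ligand charges: 4×(-1) from Br⁻ and 1×(-2) from C₂O₄²⁻ sum to -6; with overall charge -3, Fe is +3.
Group 8 minus oxidation state +3 gives a d⁵ configuration for Fe³⁺.
In the high-spin limit (t₂g³ eg²) the orbital term is 0.0Δo = 0 kJ/mol, with no excess pairing.
For low-spin the configuration is t₂g⁵ eg⁰: orbital energy -2.0 × 138 = -276 kJ/mol, and 2 additional pairs relative to high-spin add 440 kJ/mol, giving 164 kJ/mol.
E(LS) − E(HS) = 164 − (0) = 164 kJ/mol.

164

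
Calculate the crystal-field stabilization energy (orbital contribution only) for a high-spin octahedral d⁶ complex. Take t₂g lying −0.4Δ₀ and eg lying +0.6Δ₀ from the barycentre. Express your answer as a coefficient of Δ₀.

-0.4 Δ₀

Configuration: t₂g⁴ eg².
CFSE = 4(-0.4Δ₀) + 2(0.6Δ₀) = -1.6Δ₀ + 1.2Δ₀ = -0.4Δ₀.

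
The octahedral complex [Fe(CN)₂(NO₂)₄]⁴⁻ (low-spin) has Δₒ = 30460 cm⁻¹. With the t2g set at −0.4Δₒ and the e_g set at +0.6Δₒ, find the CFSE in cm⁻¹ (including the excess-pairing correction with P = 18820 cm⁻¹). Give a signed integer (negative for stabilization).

Ligand charges: 2×(-1) from CN⁻ and 4×(-1) from NO₂⁻ sum to -6; with overall charge -4, Fe is +2.
Fe sits in group 8; removing 2 electrons leaves Fe²⁺ with 8 − 2 = 6 d electrons.
The d⁶ electrons fill as t2g^6 e_g^0.
The orbital stabilization is -2.4Δₒ = -2.4 × 30460 = -73104 cm⁻¹.
Relative to high-spin t2g^4 e_g^2 (1 paired), the low-spin configuration has 2 additional pairs, contributing +2 × 18820 = +37640 cm⁻¹.
Combining: -73104 + 37640 = -35464 cm⁻¹.

-35464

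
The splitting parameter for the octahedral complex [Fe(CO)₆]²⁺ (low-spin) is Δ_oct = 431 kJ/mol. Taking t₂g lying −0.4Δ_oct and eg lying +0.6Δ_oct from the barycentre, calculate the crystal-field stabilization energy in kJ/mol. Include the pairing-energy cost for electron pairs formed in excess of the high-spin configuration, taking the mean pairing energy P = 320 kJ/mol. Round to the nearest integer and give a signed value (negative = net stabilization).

CO is neutral, so the +2 overall charge sits on Fe: oxidation state +2.
Fe²⁺: group 8, so d-count = 8 − 2 = 6.
Configuration: t₂g⁶ eg⁰.
Orbital CFSE = 6(-0.4) + 0(0.6) = -2.4Δ_oct = -2.4 × 431 = -1034 kJ/mol.
High-spin d⁶ would be t₂g⁴ eg² with 1 pair; low-spin has 3, so 2 excess pairs cost +2P = +640 kJ/mol.
Overall CFSE = -1034 + 640 = -394 kJ/mol.

-394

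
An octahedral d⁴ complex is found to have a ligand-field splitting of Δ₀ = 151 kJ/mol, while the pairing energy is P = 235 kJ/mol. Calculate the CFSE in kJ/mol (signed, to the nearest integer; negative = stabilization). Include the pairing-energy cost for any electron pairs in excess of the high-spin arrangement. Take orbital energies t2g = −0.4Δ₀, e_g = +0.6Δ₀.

-91

Since Δ₀ = 151 kJ/mol < P = 235 kJ/mol, the complex adopts the high-spin configuration.
That gives t2g^3 e_g^1.
Orbital CFSE = -0.6Δ₀ = -0.6 × 151 = -91 kJ/mol.
High-spin has no excess pairs, so no pairing correction applies.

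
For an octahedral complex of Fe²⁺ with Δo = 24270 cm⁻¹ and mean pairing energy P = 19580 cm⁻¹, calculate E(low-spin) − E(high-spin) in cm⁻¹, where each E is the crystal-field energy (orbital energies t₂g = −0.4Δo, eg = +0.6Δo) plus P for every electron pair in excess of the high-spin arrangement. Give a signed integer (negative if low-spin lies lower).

-9380

Fe²⁺: group 8, so d-count = 8 − 2 = 6.
High-spin: t₂g⁴ eg², CFSE = -0.4Δo = -9708 cm⁻¹.
For low-spin the configuration is t₂g⁶ eg⁰: orbital energy -2.4 × 24270 = -58248 cm⁻¹, and 2 additional pairs relative to high-spin add 39160 cm⁻¹, giving -19088 cm⁻¹.
The difference is -19088 − (-9708) = -9380 cm⁻¹, so low-spin lies lower.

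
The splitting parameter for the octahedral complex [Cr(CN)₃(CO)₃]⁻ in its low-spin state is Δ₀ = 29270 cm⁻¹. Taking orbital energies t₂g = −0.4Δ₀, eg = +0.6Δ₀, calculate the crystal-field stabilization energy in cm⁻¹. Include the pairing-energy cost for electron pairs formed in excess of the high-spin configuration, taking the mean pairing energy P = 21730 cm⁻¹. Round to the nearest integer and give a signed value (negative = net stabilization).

Ligand charges: 3×(-1) from CN⁻ and 3×(+0) from CO sum to -3; with overall charge -1, Cr is +2.
Cr²⁺: group 6, so d-count = 6 − 2 = 4.
The d⁴ electrons fill as t₂g⁴ eg⁰.
CFSE(orbital) = 4×(-0.4Δ₀) + 0×(0.6Δ₀) = -1.6Δ₀; with Δ₀ = 29270 cm⁻¹ that is -46832 cm⁻¹.
Relative to high-spin t₂g³ eg¹ (0 paired), the low-spin configuration has 1 additional pair, contributing +1 × 21730 = +21730 cm⁻¹.
Net CFSE = -46832 + 21730 = -25102 cm⁻¹.

-25102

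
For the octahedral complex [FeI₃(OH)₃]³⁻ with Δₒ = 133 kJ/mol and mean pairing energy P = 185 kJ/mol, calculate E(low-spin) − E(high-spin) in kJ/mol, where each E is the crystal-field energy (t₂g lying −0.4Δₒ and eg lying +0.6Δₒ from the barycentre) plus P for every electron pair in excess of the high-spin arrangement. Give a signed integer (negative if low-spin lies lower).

104

Ligand charges: 3×(-1) from I⁻ and 3×(-1) from OH⁻ sum to -6; with overall charge -3, Fe is +3.
Fe³⁺: group 8, so d-count = 8 − 3 = 5.
High-spin d⁵ fills as t₂g³ eg² with CFSE 3(−0.4) + 2(+0.6) = 0.0Δₒ = 0 kJ/mol.
Low-spin t₂g⁵ eg⁰ gives -2.0Δₒ = -266 kJ/mol, but forming 2 extra pairs costs 2P = 370 kJ/mol, so E(LS) = -266 + 370 = 104 kJ/mol.
Thus E(LS) − E(HS) = 104 kJ/mol.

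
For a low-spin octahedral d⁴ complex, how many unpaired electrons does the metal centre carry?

Configuration: t₂g⁴ eg⁰, giving 2 unpaired electrons.

2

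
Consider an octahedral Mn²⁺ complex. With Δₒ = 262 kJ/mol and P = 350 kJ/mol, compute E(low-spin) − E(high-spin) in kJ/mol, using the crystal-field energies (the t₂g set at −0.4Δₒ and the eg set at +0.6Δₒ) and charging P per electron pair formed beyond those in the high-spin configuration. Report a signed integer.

176

Mn²⁺: group 7, so d-count = 7 − 2 = 5.
High-spin: t₂g³ eg², CFSE = 0.0Δₒ = 0 kJ/mol.
For low-spin the configuration is t₂g⁵ eg⁰: orbital energy -2.0 × 262 = -524 kJ/mol, and 2 additional pairs relative to high-spin add 700 kJ/mol, giving 176 kJ/mol.
E(LS) − E(HS) = 176 − (0) = 176 kJ/mol.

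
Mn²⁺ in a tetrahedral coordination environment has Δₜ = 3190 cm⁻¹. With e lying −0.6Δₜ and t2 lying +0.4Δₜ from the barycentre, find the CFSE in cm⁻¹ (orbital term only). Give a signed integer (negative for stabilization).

Mn sits in group 7; removing 2 electrons leaves Mn²⁺ with 7 − 2 = 5 d electrons.
Tetrahedral fields are weak (Δₜ ≈ 4/9 Δₒ), so electrons fill high-spin.
Configuration: e^2 t2^3.
Orbital CFSE = 2(-0.6) + 3(0.4) = 0.0Δₜ = 0.0 × 3190 = 0 cm⁻¹.

0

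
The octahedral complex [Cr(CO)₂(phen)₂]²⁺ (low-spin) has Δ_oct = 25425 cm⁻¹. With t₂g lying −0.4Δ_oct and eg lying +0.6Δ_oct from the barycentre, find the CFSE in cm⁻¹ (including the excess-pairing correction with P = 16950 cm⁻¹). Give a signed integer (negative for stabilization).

-23730

Ligand charges: 2×(+0) from CO and 2×(+0) from phen sum to +0; with overall charge +2, Cr is +2.
Cr is in group 6, so Cr²⁺ is d⁴ (6 − 2 = 4).
Configuration: t₂g⁴ eg⁰.
CFSE(orbital) = 4×(-0.4Δ_oct) + 0×(0.6Δ_oct) = -1.6Δ_oct; with Δ_oct = 25425 cm⁻¹ that is -40680 cm⁻¹.
Relative to high-spin t₂g³ eg¹ (0 paired), the low-spin configuration has 1 additional pair, contributing +1 × 16950 = +16950 cm⁻¹.
Net CFSE = -40680 + 16950 = -23730 cm⁻¹.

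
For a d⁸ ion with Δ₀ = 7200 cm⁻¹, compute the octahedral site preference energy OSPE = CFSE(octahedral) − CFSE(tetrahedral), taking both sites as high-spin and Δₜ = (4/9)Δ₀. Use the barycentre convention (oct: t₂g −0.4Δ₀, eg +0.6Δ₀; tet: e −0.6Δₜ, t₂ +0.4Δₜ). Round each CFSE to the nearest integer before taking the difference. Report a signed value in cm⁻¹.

-6080

Octahedral (high-spin): t₂g⁶ eg², CFSE = 6(−0.4) + 2(+0.6) = -1.2Δ₀ = -1.2 × 7200 = -8640 cm⁻¹.
Tetrahedral e⁴ t₂⁴ gives -0.8Δₜ = -0.8 × (4/9) × 7200 = -2560 cm⁻¹.
OSPE = -8640 − (-2560) = -6080 cm⁻¹.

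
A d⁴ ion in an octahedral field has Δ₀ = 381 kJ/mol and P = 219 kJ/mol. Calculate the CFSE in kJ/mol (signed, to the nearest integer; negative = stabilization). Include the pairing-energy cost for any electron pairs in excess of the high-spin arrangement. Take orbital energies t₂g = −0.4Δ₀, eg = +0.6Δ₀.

Since Δ₀ = 381 kJ/mol > P = 219 kJ/mol, the complex adopts the low-spin configuration.
Filling d⁴ accordingly: t₂g⁴ eg⁰.
Orbital CFSE = -1.6Δ₀ = -1.6 × 381 = -610 kJ/mol.
Excess pairs vs high-spin: 1 − 0 = 1; pairing cost = +219 kJ/mol.
Net CFSE = -610 + 219 = -391 kJ/mol.

-391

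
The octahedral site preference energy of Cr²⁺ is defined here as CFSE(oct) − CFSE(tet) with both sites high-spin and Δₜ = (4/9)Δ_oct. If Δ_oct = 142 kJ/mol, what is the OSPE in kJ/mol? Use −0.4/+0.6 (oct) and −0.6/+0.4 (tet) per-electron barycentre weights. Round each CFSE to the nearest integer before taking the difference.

-60

Group 6 minus oxidation state +2 gives a d⁴ configuration for Cr²⁺.
Octahedral high-spin t2g^3 e_g^1: CFSE = -0.6 × 142 = -85 kJ/mol.
Tetrahedral: e^2 t2^2, CFSE = 2(−0.6) + 2(+0.4) = -0.4Δₜ = -0.4 × (4/9) × 142 = -25 kJ/mol.
OSPE = CFSE(oct) − CFSE(tet) = -85 − (-25) = -60 kJ/mol.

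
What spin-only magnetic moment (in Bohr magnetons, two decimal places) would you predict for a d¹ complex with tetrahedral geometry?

Tetrahedral splitting is small, so the complex is high-spin.
Configuration: e¹ t₂⁰ → 1 unpaired electron.
μ(spin-only) = √[1(1+2)] = √3 ≈ 1.73 Bohr magnetons.

1.73 Bohr magnetons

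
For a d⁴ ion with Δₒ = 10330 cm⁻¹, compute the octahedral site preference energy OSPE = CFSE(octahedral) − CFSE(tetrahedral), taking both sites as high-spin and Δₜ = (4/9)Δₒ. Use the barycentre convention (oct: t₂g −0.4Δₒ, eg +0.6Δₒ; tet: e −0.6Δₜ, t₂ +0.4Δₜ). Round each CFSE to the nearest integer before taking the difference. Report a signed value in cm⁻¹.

Octahedral (high-spin): t₂g³ eg¹, CFSE = 3(−0.4) + 1(+0.6) = -0.6Δₒ = -0.6 × 10330 = -6198 cm⁻¹.
Tetrahedral e² t₂² gives -0.4Δₜ = -0.4 × (4/9) × 10330 = -1836 cm⁻¹.
OSPE = CFSE(oct) − CFSE(tet) = -6198 − (-1836) = -4362 cm⁻¹.

-4362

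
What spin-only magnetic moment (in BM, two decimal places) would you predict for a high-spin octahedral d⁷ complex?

Configuration: t₂g⁵ eg² → 3 unpaired electrons.
μ(spin-only) = √[3(3+2)] = √15 ≈ 3.87 BM.

3.87 BM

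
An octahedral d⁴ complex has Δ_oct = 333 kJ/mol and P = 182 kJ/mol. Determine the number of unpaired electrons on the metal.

Here Δ_oct > P (333 > 182), so the low-spin state is favoured.
Filling d⁴ accordingly: t₂g⁴ eg⁰.
Unpaired electrons: 2.

2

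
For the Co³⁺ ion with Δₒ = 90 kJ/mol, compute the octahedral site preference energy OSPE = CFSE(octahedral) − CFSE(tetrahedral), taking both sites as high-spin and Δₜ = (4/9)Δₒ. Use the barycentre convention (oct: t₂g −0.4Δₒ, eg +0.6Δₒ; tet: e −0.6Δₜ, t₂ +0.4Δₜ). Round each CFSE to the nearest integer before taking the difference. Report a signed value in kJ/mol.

-12

Group 9 minus oxidation state +3 gives a d⁶ configuration for Co³⁺.
Octahedral high-spin t₂g⁴ eg²: CFSE = -0.4 × 90 = -36 kJ/mol.
In a tetrahedral site the filling is e³ t₂³: CFSE(tet) = -0.6Δₜ = -0.6 × (4/9)(90) = -24 kJ/mol.
OSPE = CFSE(oct) − CFSE(tet) = -36 − (-24) = -12 kJ/mol.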